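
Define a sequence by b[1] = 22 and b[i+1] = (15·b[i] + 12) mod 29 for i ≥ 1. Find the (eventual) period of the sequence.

b[1] = 22, b[2] = 23, b[3] = 9, b[4] = 2, b[5] = 13, b[6] = 4, b[7] = 14, b[8] = 19, b[9] = 7, b[10] = 1, b[11] = 27, b[12] = 11, b[13] = 3, b[14] = 28, b[15] = 26, b[16] = 25, b[17] = 10, b[18] = 17, b[19] = 6, b[20] = 15, b[21] = 5, b[22] = 0, b[23] = 12, b[24] = 18, b[25] = 21, b[26] = 8, b[27] = 16, b[28] = 20, b[29] = 22.
The sequence repeats with period 28.

28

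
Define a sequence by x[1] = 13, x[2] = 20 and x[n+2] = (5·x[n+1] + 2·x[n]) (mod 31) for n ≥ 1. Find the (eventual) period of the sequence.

x[1] = 13, x[2] = 20, x[3] = 2, x[4] = 19, x[5] = 6, x[6] = 6, x[7] = 11, x[8] = 5, x[9] = 16, x[10] = 28, x[11] = 17, x[12] = 17, x[13] = 26, x[14] = 9, x[15] = 4, x[16] = 7, x[17] = 12, x[18] = 12, x[19] = 22, x[20] = 10, x[21] = 1, x[22] = 25, x[23] = 3, x[24] = 3, x[25] = 21, x[26] = 18, x[27] = 8, x[28] = 14, x[29] = 24, x[30] = 24, x[31] = 13, x[32] = 20.
The sequence repeats with period 30.

30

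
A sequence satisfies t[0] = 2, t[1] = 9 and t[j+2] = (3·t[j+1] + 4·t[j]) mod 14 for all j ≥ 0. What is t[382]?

t[0] = 2, t[1] = 9, t[2] = 7, t[3] = 1, t[4] = 3, t[5] = 13, t[6] = 9, t[7] = 9, t[8] = 7.
Since (t[7], t[8]) = (t[1], t[2]) = (9, 7) (two consecutive terms determine the rest), the sequence is eventually periodic: after a pre-period of length 1 it cycles with period 6.
For j ≥ 1, t[j] depends only on (j - 1) mod 6. (382 - 1) mod 6 = 3, so t[382] = t[4] = 3.

3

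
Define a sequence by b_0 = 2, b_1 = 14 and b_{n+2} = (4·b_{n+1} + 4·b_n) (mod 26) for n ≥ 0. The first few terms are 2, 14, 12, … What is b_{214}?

22

Listing terms: b_0 = 2, b_1 = 14, b_2 = 12, b_3 = 0, b_4 = 22, b_5 = 10, b_6 = 24, b_7 = 6, b_8 = 16, b_9 = 10, b_{10} = 0, b_{11} = 14, b_{12} = 4, b_{13} = 20, b_{14} = 18, b_{15} = 22, b_{16} = 4, b_{17} = 0, b_{18} = 16, b_{19} = 12, b_{20} = 8, b_{21} = 2, b_{22} = 14.
The sequence repeats with period 21.
(214 - 0) mod 21 = 4, so b_{214} = b_4 = 22.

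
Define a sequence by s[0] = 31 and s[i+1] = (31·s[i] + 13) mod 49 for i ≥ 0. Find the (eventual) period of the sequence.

Computing terms: s[0] = 31; s[1] = 43; s[2] = 23; s[3] = 40; s[4] = 28; s[5] = 48; s[6] = 31.
Since s[6] = s[0] = 31, the sequence is periodic with period 6.

6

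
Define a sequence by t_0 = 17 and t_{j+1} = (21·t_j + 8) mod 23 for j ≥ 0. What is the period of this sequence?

We have t_0 = 17, t_1 = 20, t_2 = 14, t_3 = 3, t_4 = 2, t_5 = 4, t_6 = 0, t_7 = 8, t_8 = 15, t_9 = 1, t_{10} = 6, t_{11} = 19, t_{12} = 16, t_{13} = 22, t_{14} = 10, t_{15} = 11, t_{16} = 9, t_{17} = 13, t_{18} = 5, t_{19} = 21, t_{20} = 12, t_{21} = 7, t_{22} = 17.
Since t_{22} = t_0 = 17, the sequence is periodic with period 22.

22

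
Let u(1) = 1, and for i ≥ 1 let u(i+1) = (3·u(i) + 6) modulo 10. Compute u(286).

9

Listing terms: u(1) = 1,  u(2) = 9,  u(3) = 3,  u(4) = 5,  u(5) = 1.
The sequence repeats with period 4.
(286 - 1) mod 4 = 1, so u(286) = u(2) = 9.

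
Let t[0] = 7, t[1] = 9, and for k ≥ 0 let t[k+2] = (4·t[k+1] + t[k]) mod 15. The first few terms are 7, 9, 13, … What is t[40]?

t[0] = 7,  t[1] = 9,  t[2] = 13,  t[3] = 1,  t[4] = 2,  t[5] = 9,  t[6] = 8,  t[7] = 11,  t[8] = 7,  t[9] = 9.
Since (t[8], t[9]) = (t[0], t[1]) = (7, 9) (two consecutive terms determine the rest), the sequence is periodic with period 8.
So t[40] = t[0 + ((40-0) mod 8)] = t[0] = 7.

7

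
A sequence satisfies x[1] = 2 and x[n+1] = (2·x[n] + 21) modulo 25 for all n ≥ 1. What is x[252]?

x[1] = 2, x[2] = 0, x[3] = 21, x[4] = 13, x[5] = 22, x[6] = 15, x[7] = 1, x[8] = 23, x[9] = 17, x[10] = 5, x[11] = 6, x[12] = 8, x[13] = 12, x[14] = 20, x[15] = 11, x[16] = 18, x[17] = 7, x[18] = 10, x[19] = 16, x[20] = 3, x[21] = 2.
The sequence repeats with period 20.
(252 - 1) mod 20 = 11, so x[252] = x[12] = 8.

8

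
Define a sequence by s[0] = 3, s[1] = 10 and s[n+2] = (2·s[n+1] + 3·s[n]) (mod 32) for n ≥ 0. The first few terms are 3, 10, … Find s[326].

Computing terms: s[0] = 3, s[1] = 10, s[2] = 29, s[3] = 24, s[4] = 7, s[5] = 22, s[6] = 1, s[7] = 4, s[8] = 11, s[9] = 2, s[10] = 5, s[11] = 16, s[12] = 15, s[13] = 14, s[14] = 9, s[15] = 28, s[16] = 19, s[17] = 26, s[18] = 13, s[19] = 8, s[20] = 23, s[21] = 6, s[22] = 17, s[23] = 20, s[24] = 27, s[25] = 18, s[26] = 21, s[27] = 0, s[28] = 31, s[29] = 30, s[30] = 25, s[31] = 12, s[32] = 3, s[33] = 10.
Since (s[32], s[33]) = (s[0], s[1]) = (3, 10) (two consecutive terms determine the rest), the sequence is periodic with period 32.
So s[326] = s[0 + ((326-0) mod 32)] = s[6] = 1.

1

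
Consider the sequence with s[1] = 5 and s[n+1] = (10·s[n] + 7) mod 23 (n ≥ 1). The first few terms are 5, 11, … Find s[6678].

19

s[1] = 5,  s[2] = 11,  s[3] = 2,  s[4] = 4,  s[5] = 1,  s[6] = 17,  s[7] = 16,  s[8] = 6,  s[9] = 21,  s[10] = 10,  s[11] = 15,  s[12] = 19,  s[13] = 13,  s[14] = 22,  s[15] = 20,  s[16] = 0,  s[17] = 7,  s[18] = 8,  s[19] = 18,  s[20] = 3,  s[21] = 14,  s[22] = 9,  s[23] = 5.
The sequence repeats with period 22.
(6678 - 1) mod 22 = 11, so s[6678] = s[12] = 19.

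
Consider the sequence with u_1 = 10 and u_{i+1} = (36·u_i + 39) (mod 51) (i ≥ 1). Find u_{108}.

30

Computing terms: u_1 = 10,  u_2 = 42,  u_3 = 21,  u_4 = 30,  u_5 = 48,  u_6 = 33,  u_7 = 3,  u_8 = 45,  u_9 = 27,  u_{10} = 42.
Since u_{10} = u_2 = 42, the sequence is eventually periodic: after a pre-period of length 1 it cycles with period 8.
For i ≥ 2, u_i depends only on (i - 2) mod 8. (108 - 2) mod 8 = 2, so u_{108} = u_4 = 30.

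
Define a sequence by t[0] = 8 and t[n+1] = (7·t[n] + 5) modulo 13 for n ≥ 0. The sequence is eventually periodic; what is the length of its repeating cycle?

12

t[0] = 8; t[1] = 9; t[2] = 3; t[3] = 0; t[4] = 5; t[5] = 1; t[6] = 12; t[7] = 11; t[8] = 4; t[9] = 7; t[10] = 2; t[11] = 6; t[12] = 8.
The sequence repeats with period 12.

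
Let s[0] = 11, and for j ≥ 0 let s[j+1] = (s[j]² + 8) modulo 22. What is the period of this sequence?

We have s[0] = 11, s[1] = 19, s[2] = 17, s[3] = 11.
Since s[3] = s[0] = 11, the sequence is periodic with period 3.

3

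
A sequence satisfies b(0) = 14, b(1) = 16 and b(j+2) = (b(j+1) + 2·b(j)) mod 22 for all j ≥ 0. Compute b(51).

We have b(0) = 14; b(1) = 16; b(2) = 0; b(3) = 10; b(4) = 10; b(5) = 8; b(6) = 6; b(7) = 0; b(8) = 12; b(9) = 12; b(10) = 14; b(11) = 16.
Since (b(10), b(11)) = (b(0), b(1)) = (14, 16) (two consecutive terms determine the rest), the sequence is periodic with period 10.
So b(51) = b(0 + ((51-0) mod 10)) = b(1) = 16.

16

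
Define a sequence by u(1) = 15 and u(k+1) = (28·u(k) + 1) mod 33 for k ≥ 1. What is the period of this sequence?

30

We have u(1) = 15,  u(2) = 25,  u(3) = 8,  u(4) = 27,  u(5) = 31,  u(6) = 11,  u(7) = 12,  u(8) = 7,  u(9) = 32,  u(10) = 6,  u(11) = 4,  u(12) = 14,  u(13) = 30,  u(14) = 16,  u(15) = 20,  u(16) = 0,  u(17) = 1,  u(18) = 29,  u(19) = 21,  u(20) = 28,  u(21) = 26,  u(22) = 3,  u(23) = 19,  u(24) = 5,  u(25) = 9,  u(26) = 22,  u(27) = 23,  u(28) = 18,  u(29) = 10,  u(30) = 17,  u(31) = 15.
The sequence repeats with period 30.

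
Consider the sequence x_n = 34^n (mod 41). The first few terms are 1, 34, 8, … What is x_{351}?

Computing terms: x_0 = 1; x_1 = 34; x_2 = 8; x_3 = 26; x_4 = 23; x_5 = 3; x_6 = 20; x_7 = 24; x_8 = 37; x_9 = 28; x_{10} = 9; x_{11} = 19; x_{12} = 31; x_{13} = 29; x_{14} = 2; x_{15} = 27; x_{16} = 16; x_{17} = 11; x_{18} = 5; x_{19} = 6; x_{20} = 40; x_{21} = 7; x_{22} = 33; x_{23} = 15; x_{24} = 18; x_{25} = 38; x_{26} = 21; x_{27} = 17; x_{28} = 4; x_{29} = 13; x_{30} = 32; x_{31} = 22; x_{32} = 10; x_{33} = 12; x_{34} = 39; x_{35} = 14; x_{36} = 25; x_{37} = 30; x_{38} = 36; x_{39} = 35; x_{40} = 1.
Since x_{40} = x_0 = 1, the sequence is periodic with period 40.
So x_{351} = x_{0 + ((351-0) mod 40)} = x_{31} = 22.

22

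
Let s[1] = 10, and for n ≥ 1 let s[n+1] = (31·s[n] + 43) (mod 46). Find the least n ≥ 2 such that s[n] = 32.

17

We have s[1] = 10; s[2] = 31; s[3] = 38; s[4] = 25; s[5] = 36; s[6] = 9; s[7] = 0; s[8] = 43; s[9] = 42; s[10] = 11; s[11] = 16; s[12] = 33; s[13] = 8; s[14] = 15; s[15] = 2; s[16] = 13; s[17] = 32; s[18] = 23; s[19] = 20; s[20] = 19; s[21] = 34; s[22] = 39; s[23] = 10.
Since s[23] = s[1] = 10, the sequence is periodic with period 22.
The value 32 first appears (with n ≥ 2) at s[17].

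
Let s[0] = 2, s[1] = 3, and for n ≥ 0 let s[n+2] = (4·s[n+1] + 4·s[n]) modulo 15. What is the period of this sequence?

We have s[0] = 2; s[1] = 3; s[2] = 5; s[3] = 2; s[4] = 13; s[5] = 0; s[6] = 7; s[7] = 13; s[8] = 5; s[9] = 12; s[10] = 8; s[11] = 5; s[12] = 7; s[13] = 3; s[14] = 10; s[15] = 7; s[16] = 8; s[17] = 0; s[18] = 2; s[19] = 8; s[20] = 10; s[21] = 12; s[22] = 13; s[23] = 10; s[24] = 2; s[25] = 3.
The sequence repeats with period 24.

24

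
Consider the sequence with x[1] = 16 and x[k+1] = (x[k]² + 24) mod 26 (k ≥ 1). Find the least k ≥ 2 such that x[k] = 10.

4

Computing terms: x[1] = 16, x[2] = 20, x[3] = 8, x[4] = 10, x[5] = 20.
Since x[5] = x[2] = 20, the sequence is eventually periodic: after a pre-period of length 1 it cycles with period 3.
The value 10 first appears (with k ≥ 2) at x[4].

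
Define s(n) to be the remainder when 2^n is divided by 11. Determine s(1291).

2

Listing terms: s(1) = 2; s(2) = 4; s(3) = 8; s(4) = 5; s(5) = 10; s(6) = 9; s(7) = 7; s(8) = 3; s(9) = 6; s(10) = 1; s(11) = 2.
Since s(11) = s(1) = 2, the sequence is periodic with period 10.
So s(1291) = s(1 + ((1291-1) mod 10)) = s(1) = 2.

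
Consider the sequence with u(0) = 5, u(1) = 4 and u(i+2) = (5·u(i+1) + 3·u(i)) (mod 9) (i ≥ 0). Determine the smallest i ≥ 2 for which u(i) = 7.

Listing terms: u(0) = 5; u(1) = 4; u(2) = 8; u(3) = 7; u(4) = 5; u(5) = 1; u(6) = 2; u(7) = 4; u(8) = 8.
Since (u(7), u(8)) = (u(1), u(2)) = (4, 8) (two consecutive terms determine the rest), the sequence is eventually periodic: after a pre-period of length 1 it cycles with period 6.
The value 7 first appears (with i ≥ 2) at u(3).

3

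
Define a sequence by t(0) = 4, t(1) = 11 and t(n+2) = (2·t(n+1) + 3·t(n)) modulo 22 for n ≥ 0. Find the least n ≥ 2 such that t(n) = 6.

6

t(0) = 4, t(1) = 11, t(2) = 12, t(3) = 13, t(4) = 18, t(5) = 9, t(6) = 6, t(7) = 17, t(8) = 8, t(9) = 1, t(10) = 4, t(11) = 11.
The sequence repeats with period 10.
The value 6 first appears (with n ≥ 2) at t(6).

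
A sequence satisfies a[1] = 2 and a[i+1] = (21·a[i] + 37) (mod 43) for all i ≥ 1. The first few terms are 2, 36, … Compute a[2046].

36

Listing terms: a[1] = 2; a[2] = 36; a[3] = 19; a[4] = 6; a[5] = 34; a[6] = 20; a[7] = 27; a[8] = 2.
Since a[8] = a[1] = 2, the sequence is periodic with period 7.
(2046 - 1) mod 7 = 1, so a[2046] = a[2] = 36.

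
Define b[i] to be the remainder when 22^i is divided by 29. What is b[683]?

6

We have b[0] = 1, b[1] = 22, b[2] = 20, b[3] = 5, b[4] = 23, b[5] = 13, b[6] = 25, b[7] = 28, b[8] = 7, b[9] = 9, b[10] = 24, b[11] = 6, b[12] = 16, b[13] = 4, b[14] = 1.
Since b[14] = b[0] = 1, the sequence is periodic with period 14.
So b[683] = b[0 + ((683-0) mod 14)] = b[11] = 6.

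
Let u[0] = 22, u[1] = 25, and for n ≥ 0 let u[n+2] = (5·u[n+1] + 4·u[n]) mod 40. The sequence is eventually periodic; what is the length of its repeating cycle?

Listing terms: u[0] = 22; u[1] = 25; u[2] = 13; u[3] = 5; u[4] = 37; u[5] = 5; u[6] = 13; u[7] = 5.
Since (u[6], u[7]) = (u[2], u[3]) = (13, 5) (two consecutive terms determine the rest), the sequence is eventually periodic: after a pre-period of length 2 it cycles with period 4.

4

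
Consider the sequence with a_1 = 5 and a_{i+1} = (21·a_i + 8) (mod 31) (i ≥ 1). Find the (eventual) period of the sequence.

30

Listing terms: a_1 = 5, a_2 = 20, a_3 = 25, a_4 = 6, a_5 = 10, a_6 = 1, a_7 = 29, a_8 = 28, a_9 = 7, a_{10} = 0, a_{11} = 8, a_{12} = 21, a_{13} = 15, a_{14} = 13, a_{15} = 2, a_{16} = 19, a_{17} = 4, a_{18} = 30, a_{19} = 18, a_{20} = 14, a_{21} = 23, a_{22} = 26, a_{23} = 27, a_{24} = 17, a_{25} = 24, a_{26} = 16, a_{27} = 3, a_{28} = 9, a_{29} = 11, a_{30} = 22, a_{31} = 5.
Since a_{31} = a_1 = 5, the sequence is periodic with period 30.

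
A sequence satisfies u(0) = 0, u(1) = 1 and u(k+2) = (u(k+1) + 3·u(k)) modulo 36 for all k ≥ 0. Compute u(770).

1

Listing terms: u(0) = 0, u(1) = 1, u(2) = 1, u(3) = 4, u(4) = 7, u(5) = 19, u(6) = 4, u(7) = 25, u(8) = 1, u(9) = 4.
Since (u(8), u(9)) = (u(2), u(3)) = (1, 4) (two consecutive terms determine the rest), the sequence is eventually periodic: after a pre-period of length 2 it cycles with period 6.
For k ≥ 2, u(k) depends only on (k - 2) mod 6. (770 - 2) mod 6 = 0, so u(770) = u(2) = 1.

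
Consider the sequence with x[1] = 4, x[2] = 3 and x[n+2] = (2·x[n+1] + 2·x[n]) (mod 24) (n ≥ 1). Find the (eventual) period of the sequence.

3

We have x[1] = 4; x[2] = 3; x[3] = 14; x[4] = 10; x[5] = 0; x[6] = 20; x[7] = 16; x[8] = 0; x[9] = 8; x[10] = 16; x[11] = 0.
Since (x[10], x[11]) = (x[7], x[8]) = (16, 0) (two consecutive terms determine the rest), the sequence is eventually periodic: after a pre-period of length 6 it cycles with period 3.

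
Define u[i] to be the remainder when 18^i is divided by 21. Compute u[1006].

18

Computing terms: u[1] = 18, u[2] = 9, u[3] = 15, u[4] = 18.
The sequence repeats with period 3.
(1006 - 1) mod 3 = 0, so u[1006] = u[1] = 18.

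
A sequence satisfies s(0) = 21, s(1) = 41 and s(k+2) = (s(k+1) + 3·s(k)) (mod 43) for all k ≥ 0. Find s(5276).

Computing terms: s(0) = 21, s(1) = 41, s(2) = 18, s(3) = 12, s(4) = 23, s(5) = 16, s(6) = 42, s(7) = 4, s(8) = 1, s(9) = 13, s(10) = 16, s(11) = 12, s(12) = 17, s(13) = 10, s(14) = 18, s(15) = 5, s(16) = 16, s(17) = 31, s(18) = 36, s(19) = 0, s(20) = 22, s(21) = 22, s(22) = 2, s(23) = 25, s(24) = 31, s(25) = 20, s(26) = 27, s(27) = 1, s(28) = 39, s(29) = 42, s(30) = 30, s(31) = 27, s(32) = 31, s(33) = 26, s(34) = 33, s(35) = 25, s(36) = 38, s(37) = 27, s(38) = 12, s(39) = 7, s(40) = 0, s(41) = 21, s(42) = 21, s(43) = 41.
The sequence repeats with period 42.
So s(5276) = s(0 + ((5276-0) mod 42)) = s(26) = 27.

27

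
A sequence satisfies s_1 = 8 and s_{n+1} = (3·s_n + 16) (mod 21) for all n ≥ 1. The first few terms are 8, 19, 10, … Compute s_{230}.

We have s_1 = 8,  s_2 = 19,  s_3 = 10,  s_4 = 4,  s_5 = 7,  s_6 = 16,  s_7 = 1,  s_8 = 19.
Since s_8 = s_2 = 19, the sequence is eventually periodic: after a pre-period of length 1 it cycles with period 6.
For n ≥ 2, s_n depends only on (n - 2) mod 6. (230 - 2) mod 6 = 0, so s_{230} = s_2 = 19.

19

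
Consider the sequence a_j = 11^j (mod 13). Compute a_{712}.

Computing terms: a_1 = 11; a_2 = 4; a_3 = 5; a_4 = 3; a_5 = 7; a_6 = 12; a_7 = 2; a_8 = 9; a_9 = 8; a_{10} = 10; a_{11} = 6; a_{12} = 1; a_{13} = 11.
The sequence repeats with period 12.
So a_{712} = a_{1 + ((712-1) mod 12)} = a_4 = 3.

3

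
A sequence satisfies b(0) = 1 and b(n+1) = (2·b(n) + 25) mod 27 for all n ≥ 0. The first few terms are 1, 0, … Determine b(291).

b(0) = 1, b(1) = 0, b(2) = 25, b(3) = 21, b(4) = 13, b(5) = 24, b(6) = 19, b(7) = 9, b(8) = 16, b(9) = 3, b(10) = 4, b(11) = 6, b(12) = 10, b(13) = 18, b(14) = 7, b(15) = 12, b(16) = 22, b(17) = 15, b(18) = 1.
Since b(18) = b(0) = 1, the sequence is periodic with period 18.
So b(291) = b(0 + ((291-0) mod 18)) = b(3) = 21.

21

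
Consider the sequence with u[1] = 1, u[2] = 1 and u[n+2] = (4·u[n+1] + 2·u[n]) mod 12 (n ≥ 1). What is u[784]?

u[1] = 1,  u[2] = 1,  u[3] = 6,  u[4] = 2,  u[5] = 8,  u[6] = 0,  u[7] = 4,  u[8] = 4,  u[9] = 0,  u[10] = 8,  u[11] = 8,  u[12] = 0.
Since (u[11], u[12]) = (u[5], u[6]) = (8, 0) (two consecutive terms determine the rest), the sequence is eventually periodic: after a pre-period of length 4 it cycles with period 6.
For n ≥ 5, u[n] depends only on (n - 5) mod 6. (784 - 5) mod 6 = 5, so u[784] = u[10] = 8.

8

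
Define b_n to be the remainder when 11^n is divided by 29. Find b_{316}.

16

Listing terms: b_1 = 11,  b_2 = 5,  b_3 = 26,  b_4 = 25,  b_5 = 14,  b_6 = 9,  b_7 = 12,  b_8 = 16,  b_9 = 2,  b_{10} = 22,  b_{11} = 10,  b_{12} = 23,  b_{13} = 21,  b_{14} = 28,  b_{15} = 18,  b_{16} = 24,  b_{17} = 3,  b_{18} = 4,  b_{19} = 15,  b_{20} = 20,  b_{21} = 17,  b_{22} = 13,  b_{23} = 27,  b_{24} = 7,  b_{25} = 19,  b_{26} = 6,  b_{27} = 8,  b_{28} = 1,  b_{29} = 11.
Since b_{29} = b_1 = 11, the sequence is periodic with period 28.
(316 - 1) mod 28 = 7, so b_{316} = b_8 = 16.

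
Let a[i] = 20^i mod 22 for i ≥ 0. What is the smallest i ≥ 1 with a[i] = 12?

Listing terms: a[0] = 1,  a[1] = 20,  a[2] = 4,  a[3] = 14,  a[4] = 16,  a[5] = 12,  a[6] = 20.
Since a[6] = a[1] = 20, the sequence is eventually periodic: after a pre-period of length 1 it cycles with period 5.
The value 12 first appears (with i ≥ 1) at a[5].

5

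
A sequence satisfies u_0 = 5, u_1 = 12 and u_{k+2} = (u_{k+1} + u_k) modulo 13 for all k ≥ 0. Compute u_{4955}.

We have u_0 = 5, u_1 = 12, u_2 = 4, u_3 = 3, u_4 = 7, u_5 = 10, u_6 = 4, u_7 = 1, u_8 = 5, u_9 = 6, u_{10} = 11, u_{11} = 4, u_{12} = 2, u_{13} = 6, u_{14} = 8, u_{15} = 1, u_{16} = 9, u_{17} = 10, u_{18} = 6, u_{19} = 3, u_{20} = 9, u_{21} = 12, u_{22} = 8, u_{23} = 7, u_{24} = 2, u_{25} = 9, u_{26} = 11, u_{27} = 7, u_{28} = 5, u_{29} = 12.
The sequence repeats with period 28.
So u_{4955} = u_{0 + ((4955-0) mod 28)} = u_{27} = 7.

7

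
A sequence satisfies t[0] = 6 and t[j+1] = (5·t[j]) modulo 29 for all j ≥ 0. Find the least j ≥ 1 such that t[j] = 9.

4

Computing terms: t[0] = 6, t[1] = 1, t[2] = 5, t[3] = 25, t[4] = 9, t[5] = 16, t[6] = 22, t[7] = 23, t[8] = 28, t[9] = 24, t[10] = 4, t[11] = 20, t[12] = 13, t[13] = 7, t[14] = 6.
The sequence repeats with period 14.
The value 9 first appears (with j ≥ 1) at t[4].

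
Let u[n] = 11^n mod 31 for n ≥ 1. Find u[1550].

u[1] = 11, u[2] = 28, u[3] = 29, u[4] = 9, u[5] = 6, u[6] = 4, u[7] = 13, u[8] = 19, u[9] = 23, u[10] = 5, u[11] = 24, u[12] = 16, u[13] = 21, u[14] = 14, u[15] = 30, u[16] = 20, u[17] = 3, u[18] = 2, u[19] = 22, u[20] = 25, u[21] = 27, u[22] = 18, u[23] = 12, u[24] = 8, u[25] = 26, u[26] = 7, u[27] = 15, u[28] = 10, u[29] = 17, u[30] = 1, u[31] = 11.
Since u[31] = u[1] = 11, the sequence is periodic with period 30.
(1550 - 1) mod 30 = 19, so u[1550] = u[20] = 25.

25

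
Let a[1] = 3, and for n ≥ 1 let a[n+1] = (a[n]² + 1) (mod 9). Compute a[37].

5

Listing terms: a[1] = 3, a[2] = 1, a[3] = 2, a[4] = 5, a[5] = 8, a[6] = 2.
Since a[6] = a[3] = 2, the sequence is eventually periodic: after a pre-period of length 2 it cycles with period 3.
For n ≥ 3, a[n] depends only on (n - 3) mod 3. (37 - 3) mod 3 = 1, so a[37] = a[4] = 5.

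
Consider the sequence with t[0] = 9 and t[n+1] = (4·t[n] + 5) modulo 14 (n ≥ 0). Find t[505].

Listing terms: t[0] = 9, t[1] = 13, t[2] = 1, t[3] = 9.
The sequence repeats with period 3.
So t[505] = t[0 + ((505-0) mod 3)] = t[1] = 13.

13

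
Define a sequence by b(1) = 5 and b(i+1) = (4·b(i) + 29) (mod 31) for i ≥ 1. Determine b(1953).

8

Listing terms: b(1) = 5,  b(2) = 18,  b(3) = 8,  b(4) = 30,  b(5) = 25,  b(6) = 5.
The sequence repeats with period 5.
So b(1953) = b(1 + ((1953-1) mod 5)) = b(3) = 8.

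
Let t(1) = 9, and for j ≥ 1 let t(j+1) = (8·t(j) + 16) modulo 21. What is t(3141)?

3

t(1) = 9, t(2) = 4, t(3) = 6, t(4) = 1, t(5) = 3, t(6) = 19, t(7) = 0, t(8) = 16, t(9) = 18, t(10) = 13, t(11) = 15, t(12) = 10, t(13) = 12, t(14) = 7, t(15) = 9.
The sequence repeats with period 14.
So t(3141) = t(1 + ((3141-1) mod 14)) = t(5) = 3.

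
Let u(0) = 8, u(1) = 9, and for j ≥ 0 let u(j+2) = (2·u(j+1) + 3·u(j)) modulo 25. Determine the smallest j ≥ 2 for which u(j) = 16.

u(0) = 8, u(1) = 9, u(2) = 17, u(3) = 11, u(4) = 23, u(5) = 4, u(6) = 2, u(7) = 16, u(8) = 13, u(9) = 24, u(10) = 12, u(11) = 21, u(12) = 3, u(13) = 19, u(14) = 22, u(15) = 1, u(16) = 18, u(17) = 14, u(18) = 7, u(19) = 6, u(20) = 8, u(21) = 9.
The sequence repeats with period 20.
The value 16 first appears (with j ≥ 2) at u(7).

7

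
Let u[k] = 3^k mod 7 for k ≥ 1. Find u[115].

Computing terms: u[1] = 3; u[2] = 2; u[3] = 6; u[4] = 4; u[5] = 5; u[6] = 1; u[7] = 3.
The sequence repeats with period 6.
So u[115] = u[1 + ((115-1) mod 6)] = u[1] = 3.

3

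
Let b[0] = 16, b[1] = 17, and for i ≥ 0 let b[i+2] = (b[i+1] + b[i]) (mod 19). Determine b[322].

15

b[0] = 16, b[1] = 17, b[2] = 14, b[3] = 12, b[4] = 7, b[5] = 0, b[6] = 7, b[7] = 7, b[8] = 14, b[9] = 2, b[10] = 16, b[11] = 18, b[12] = 15, b[13] = 14, b[14] = 10, b[15] = 5, b[16] = 15, b[17] = 1, b[18] = 16, b[19] = 17.
The sequence repeats with period 18.
(322 - 0) mod 18 = 16, so b[322] = b[16] = 15.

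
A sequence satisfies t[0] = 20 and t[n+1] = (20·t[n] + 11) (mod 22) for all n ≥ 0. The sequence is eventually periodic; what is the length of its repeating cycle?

5

t[0] = 20,  t[1] = 15,  t[2] = 3,  t[3] = 5,  t[4] = 1,  t[5] = 9,  t[6] = 15.
Since t[6] = t[1] = 15, the sequence is eventually periodic: after a pre-period of length 1 it cycles with period 5.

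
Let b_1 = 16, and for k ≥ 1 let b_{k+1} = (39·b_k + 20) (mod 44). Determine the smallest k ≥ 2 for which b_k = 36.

Computing terms: b_1 = 16; b_2 = 28; b_3 = 12; b_4 = 4; b_5 = 0; b_6 = 20; b_7 = 8; b_8 = 24; b_9 = 32; b_{10} = 36; b_{11} = 16.
Since b_{11} = b_1 = 16, the sequence is periodic with period 10.
The value 36 first appears (with k ≥ 2) at b_{10}.

10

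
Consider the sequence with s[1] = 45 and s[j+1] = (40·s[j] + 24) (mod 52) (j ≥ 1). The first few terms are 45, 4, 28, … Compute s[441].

s[1] = 45, s[2] = 4, s[3] = 28, s[4] = 0, s[5] = 24, s[6] = 48, s[7] = 20, s[8] = 44, s[9] = 16, s[10] = 40, s[11] = 12, s[12] = 36, s[13] = 8, s[14] = 32, s[15] = 4.
Since s[15] = s[2] = 4, the sequence is eventually periodic: after a pre-period of length 1 it cycles with period 13.
For j ≥ 2, s[j] depends only on (j - 2) mod 13. (441 - 2) mod 13 = 10, so s[441] = s[12] = 36.

36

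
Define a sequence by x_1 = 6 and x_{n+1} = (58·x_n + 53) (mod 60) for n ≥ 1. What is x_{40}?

Listing terms: x_1 = 6; x_2 = 41; x_3 = 31; x_4 = 51; x_5 = 11; x_6 = 31.
Since x_6 = x_3 = 31, the sequence is eventually periodic: after a pre-period of length 2 it cycles with period 3.
For n ≥ 3, x_n depends only on (n - 3) mod 3. (40 - 3) mod 3 = 1, so x_{40} = x_4 = 51.

51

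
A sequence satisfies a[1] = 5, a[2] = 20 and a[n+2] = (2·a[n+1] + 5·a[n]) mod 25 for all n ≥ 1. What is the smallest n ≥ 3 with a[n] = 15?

3

We have a[1] = 5, a[2] = 20, a[3] = 15, a[4] = 5, a[5] = 10, a[6] = 20, a[7] = 15.
Since (a[6], a[7]) = (a[2], a[3]) = (20, 15) (two consecutive terms determine the rest), the sequence is eventually periodic: after a pre-period of length 1 it cycles with period 4.
The value 15 first appears (with n ≥ 3) at a[3].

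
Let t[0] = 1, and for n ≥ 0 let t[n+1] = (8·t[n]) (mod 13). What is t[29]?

t[0] = 1,  t[1] = 8,  t[2] = 12,  t[3] = 5,  t[4] = 1.
Since t[4] = t[0] = 1, the sequence is periodic with period 4.
So t[29] = t[0 + ((29-0) mod 4)] = t[1] = 8.

8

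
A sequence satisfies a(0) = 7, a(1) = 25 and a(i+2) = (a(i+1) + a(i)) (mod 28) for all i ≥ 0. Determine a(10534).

25

Computing terms: a(0) = 7; a(1) = 25; a(2) = 4; a(3) = 1; a(4) = 5; a(5) = 6; a(6) = 11; a(7) = 17; a(8) = 0; a(9) = 17; a(10) = 17; a(11) = 6; a(12) = 23; a(13) = 1; a(14) = 24; a(15) = 25; a(16) = 21; a(17) = 18; a(18) = 11; a(19) = 1; a(20) = 12; a(21) = 13; a(22) = 25; a(23) = 10; a(24) = 7; a(25) = 17; a(26) = 24; a(27) = 13; a(28) = 9; a(29) = 22; a(30) = 3; a(31) = 25; a(32) = 0; a(33) = 25; a(34) = 25; a(35) = 22; a(36) = 19; a(37) = 13; a(38) = 4; a(39) = 17; a(40) = 21; a(41) = 10; a(42) = 3; a(43) = 13; a(44) = 16; a(45) = 1; a(46) = 17; a(47) = 18; a(48) = 7; a(49) = 25.
The sequence repeats with period 48.
(10534 - 0) mod 48 = 22, so a(10534) = a(22) = 25.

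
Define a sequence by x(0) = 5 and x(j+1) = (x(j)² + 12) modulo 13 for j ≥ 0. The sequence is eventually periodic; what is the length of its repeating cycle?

Computing terms: x(0) = 5,  x(1) = 11,  x(2) = 3,  x(3) = 8,  x(4) = 11.
Since x(4) = x(1) = 11, the sequence is eventually periodic: after a pre-period of length 1 it cycles with period 3.

3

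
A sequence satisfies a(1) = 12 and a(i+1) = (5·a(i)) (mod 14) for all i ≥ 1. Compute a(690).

a(1) = 12; a(2) = 4; a(3) = 6; a(4) = 2; a(5) = 10; a(6) = 8; a(7) = 12.
Since a(7) = a(1) = 12, the sequence is periodic with period 6.
So a(690) = a(1 + ((690-1) mod 6)) = a(6) = 8.

8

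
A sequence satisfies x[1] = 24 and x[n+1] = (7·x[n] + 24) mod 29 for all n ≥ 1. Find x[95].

1

Computing terms: x[1] = 24; x[2] = 18; x[3] = 5; x[4] = 1; x[5] = 2; x[6] = 9; x[7] = 0; x[8] = 24.
The sequence repeats with period 7.
So x[95] = x[1 + ((95-1) mod 7)] = x[4] = 1.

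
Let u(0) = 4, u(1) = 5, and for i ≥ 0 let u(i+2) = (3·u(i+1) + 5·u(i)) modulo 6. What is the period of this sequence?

12

u(0) = 4; u(1) = 5; u(2) = 5; u(3) = 4; u(4) = 1; u(5) = 5; u(6) = 2; u(7) = 1; u(8) = 1; u(9) = 2; u(10) = 5; u(11) = 1; u(12) = 4; u(13) = 5.
The sequence repeats with period 12.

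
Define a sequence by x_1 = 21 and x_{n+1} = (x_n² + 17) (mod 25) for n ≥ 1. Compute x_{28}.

x_1 = 21, x_2 = 8, x_3 = 6, x_4 = 3, x_5 = 1, x_6 = 18, x_7 = 16, x_8 = 23, x_9 = 21.
Since x_9 = x_1 = 21, the sequence is periodic with period 8.
(28 - 1) mod 8 = 3, so x_{28} = x_4 = 3.

3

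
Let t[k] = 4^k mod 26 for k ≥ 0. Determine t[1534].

Listing terms: t[0] = 1,  t[1] = 4,  t[2] = 16,  t[3] = 12,  t[4] = 22,  t[5] = 10,  t[6] = 14,  t[7] = 4.
Since t[7] = t[1] = 4, the sequence is eventually periodic: after a pre-period of length 1 it cycles with period 6.
For k ≥ 1, t[k] depends only on (k - 1) mod 6. (1534 - 1) mod 6 = 3, so t[1534] = t[4] = 22.

22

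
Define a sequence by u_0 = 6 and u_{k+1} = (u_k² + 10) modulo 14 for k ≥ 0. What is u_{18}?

0

Computing terms: u_0 = 6; u_1 = 4; u_2 = 12; u_3 = 0; u_4 = 10; u_5 = 12.
Since u_5 = u_2 = 12, the sequence is eventually periodic: after a pre-period of length 2 it cycles with period 3.
For k ≥ 2, u_k depends only on (k - 2) mod 3. (18 - 2) mod 3 = 1, so u_{18} = u_3 = 0.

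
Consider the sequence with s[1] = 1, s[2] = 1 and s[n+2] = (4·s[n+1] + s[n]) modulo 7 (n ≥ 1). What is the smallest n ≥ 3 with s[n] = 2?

Computing terms: s[1] = 1,  s[2] = 1,  s[3] = 5,  s[4] = 0,  s[5] = 5,  s[6] = 6,  s[7] = 1,  s[8] = 3,  s[9] = 6,  s[10] = 6,  s[11] = 2,  s[12] = 0,  s[13] = 2,  s[14] = 1,  s[15] = 6,  s[16] = 4,  s[17] = 1,  s[18] = 1.
Since (s[17], s[18]) = (s[1], s[2]) = (1, 1) (two consecutive terms determine the rest), the sequence is periodic with period 16.
The value 2 first appears (with n ≥ 3) at s[11].

11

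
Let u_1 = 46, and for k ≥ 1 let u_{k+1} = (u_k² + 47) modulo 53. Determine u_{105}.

u_1 = 46, u_2 = 43, u_3 = 41, u_4 = 32, u_5 = 11, u_6 = 9, u_7 = 22, u_8 = 1, u_9 = 48, u_{10} = 19, u_{11} = 37, u_{12} = 38, u_{13} = 7, u_{14} = 43.
Since u_{14} = u_2 = 43, the sequence is eventually periodic: after a pre-period of length 1 it cycles with period 12.
For k ≥ 2, u_k depends only on (k - 2) mod 12. (105 - 2) mod 12 = 7, so u_{105} = u_9 = 48.

48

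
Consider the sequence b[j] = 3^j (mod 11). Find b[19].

Computing terms: b[1] = 3, b[2] = 9, b[3] = 5, b[4] = 4, b[5] = 1, b[6] = 3.
Since b[6] = b[1] = 3, the sequence is periodic with period 5.
(19 - 1) mod 5 = 3, so b[19] = b[4] = 4.

4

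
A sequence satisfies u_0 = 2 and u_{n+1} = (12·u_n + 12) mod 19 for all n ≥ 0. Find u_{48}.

2

We have u_0 = 2, u_1 = 17, u_2 = 7, u_3 = 1, u_4 = 5, u_5 = 15, u_6 = 2.
Since u_6 = u_0 = 2, the sequence is periodic with period 6.
(48 - 0) mod 6 = 0, so u_{48} = u_0 = 2.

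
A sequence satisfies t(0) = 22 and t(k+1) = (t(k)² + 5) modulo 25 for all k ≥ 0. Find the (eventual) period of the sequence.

t(0) = 22,  t(1) = 14,  t(2) = 1,  t(3) = 6,  t(4) = 16,  t(5) = 11,  t(6) = 1.
Since t(6) = t(2) = 1, the sequence is eventually periodic: after a pre-period of length 2 it cycles with period 4.

4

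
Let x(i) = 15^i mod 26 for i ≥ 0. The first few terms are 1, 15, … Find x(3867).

Listing terms: x(0) = 1,  x(1) = 15,  x(2) = 17,  x(3) = 21,  x(4) = 3,  x(5) = 19,  x(6) = 25,  x(7) = 11,  x(8) = 9,  x(9) = 5,  x(10) = 23,  x(11) = 7,  x(12) = 1.
The sequence repeats with period 12.
So x(3867) = x(0 + ((3867-0) mod 12)) = x(3) = 21.

21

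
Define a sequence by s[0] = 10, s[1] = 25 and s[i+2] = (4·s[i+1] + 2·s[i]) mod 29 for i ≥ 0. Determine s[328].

21

We have s[0] = 10,  s[1] = 25,  s[2] = 4,  s[3] = 8,  s[4] = 11,  s[5] = 2,  s[6] = 1,  s[7] = 8,  s[8] = 5,  s[9] = 7,  s[10] = 9,  s[11] = 21,  s[12] = 15,  s[13] = 15,  s[14] = 3,  s[15] = 13,  s[16] = 0,  s[17] = 26,  s[18] = 17,  s[19] = 4,  s[20] = 21,  s[21] = 5,  s[22] = 4,  s[23] = 26,  s[24] = 25,  s[25] = 7,  s[26] = 20,  s[27] = 7,  s[28] = 10,  s[29] = 25.
The sequence repeats with period 28.
So s[328] = s[0 + ((328-0) mod 28)] = s[20] = 21.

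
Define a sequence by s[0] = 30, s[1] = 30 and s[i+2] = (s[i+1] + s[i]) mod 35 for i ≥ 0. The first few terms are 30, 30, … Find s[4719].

0

s[0] = 30; s[1] = 30; s[2] = 25; s[3] = 20; s[4] = 10; s[5] = 30; s[6] = 5; s[7] = 0; s[8] = 5; s[9] = 5; s[10] = 10; s[11] = 15; s[12] = 25; s[13] = 5; s[14] = 30; s[15] = 0; s[16] = 30; s[17] = 30.
Since (s[16], s[17]) = (s[0], s[1]) = (30, 30) (two consecutive terms determine the rest), the sequence is periodic with period 16.
So s[4719] = s[0 + ((4719-0) mod 16)] = s[15] = 0.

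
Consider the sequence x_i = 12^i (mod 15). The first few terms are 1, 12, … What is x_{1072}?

Listing terms: x_0 = 1, x_1 = 12, x_2 = 9, x_3 = 3, x_4 = 6, x_5 = 12.
Since x_5 = x_1 = 12, the sequence is eventually periodic: after a pre-period of length 1 it cycles with period 4.
For i ≥ 1, x_i depends only on (i - 1) mod 4. (1072 - 1) mod 4 = 3, so x_{1072} = x_4 = 6.

6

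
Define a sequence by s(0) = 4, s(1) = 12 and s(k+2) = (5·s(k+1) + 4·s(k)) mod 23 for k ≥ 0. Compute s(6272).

s(0) = 4; s(1) = 12; s(2) = 7; s(3) = 14; s(4) = 6; s(5) = 17; s(6) = 17; s(7) = 15; s(8) = 5; s(9) = 16; s(10) = 8; s(11) = 12; s(12) = 0; s(13) = 2; s(14) = 10; s(15) = 12; s(16) = 8; s(17) = 19; s(18) = 12; s(19) = 21; s(20) = 15; s(21) = 21; s(22) = 4; s(23) = 12.
The sequence repeats with period 22.
(6272 - 0) mod 22 = 2, so s(6272) = s(2) = 7.

7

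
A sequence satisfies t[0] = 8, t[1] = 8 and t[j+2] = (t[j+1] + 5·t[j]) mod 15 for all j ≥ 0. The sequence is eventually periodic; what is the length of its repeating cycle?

t[0] = 8, t[1] = 8, t[2] = 3, t[3] = 13, t[4] = 13, t[5] = 3, t[6] = 8, t[7] = 8.
Since (t[6], t[7]) = (t[0], t[1]) = (8, 8) (two consecutive terms determine the rest), the sequence is periodic with period 6.

6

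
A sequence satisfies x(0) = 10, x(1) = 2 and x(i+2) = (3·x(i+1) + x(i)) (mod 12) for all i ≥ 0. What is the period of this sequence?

6

We have x(0) = 10, x(1) = 2, x(2) = 4, x(3) = 2, x(4) = 10, x(5) = 8, x(6) = 10, x(7) = 2.
Since (x(6), x(7)) = (x(0), x(1)) = (10, 2) (two consecutive terms determine the rest), the sequence is periodic with period 6.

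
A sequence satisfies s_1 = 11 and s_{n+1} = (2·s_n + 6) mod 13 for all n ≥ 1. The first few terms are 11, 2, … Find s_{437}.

6

Listing terms: s_1 = 11; s_2 = 2; s_3 = 10; s_4 = 0; s_5 = 6; s_6 = 5; s_7 = 3; s_8 = 12; s_9 = 4; s_{10} = 1; s_{11} = 8; s_{12} = 9; s_{13} = 11.
Since s_{13} = s_1 = 11, the sequence is periodic with period 12.
So s_{437} = s_{1 + ((437-1) mod 12)} = s_5 = 6.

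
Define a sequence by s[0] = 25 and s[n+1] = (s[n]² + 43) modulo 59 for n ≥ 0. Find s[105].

We have s[0] = 25, s[1] = 19, s[2] = 50, s[3] = 6, s[4] = 20, s[5] = 30, s[6] = 58, s[7] = 44, s[8] = 32, s[9] = 5, s[10] = 9, s[11] = 6.
Since s[11] = s[3] = 6, the sequence is eventually periodic: after a pre-period of length 3 it cycles with period 8.
For n ≥ 3, s[n] depends only on (n - 3) mod 8. (105 - 3) mod 8 = 6, so s[105] = s[9] = 5.

5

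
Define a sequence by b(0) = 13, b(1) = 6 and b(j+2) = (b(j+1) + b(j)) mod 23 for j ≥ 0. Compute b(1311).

5

Computing terms: b(0) = 13,  b(1) = 6,  b(2) = 19,  b(3) = 2,  b(4) = 21,  b(5) = 0,  b(6) = 21,  b(7) = 21,  b(8) = 19,  b(9) = 17,  b(10) = 13,  b(11) = 7,  b(12) = 20,  b(13) = 4,  b(14) = 1,  b(15) = 5,  b(16) = 6,  b(17) = 11,  b(18) = 17,  b(19) = 5,  b(20) = 22,  b(21) = 4,  b(22) = 3,  b(23) = 7,  b(24) = 10,  b(25) = 17,  b(26) = 4,  b(27) = 21,  b(28) = 2,  b(29) = 0,  b(30) = 2,  b(31) = 2,  b(32) = 4,  b(33) = 6,  b(34) = 10,  b(35) = 16,  b(36) = 3,  b(37) = 19,  b(38) = 22,  b(39) = 18,  b(40) = 17,  b(41) = 12,  b(42) = 6,  b(43) = 18,  b(44) = 1,  b(45) = 19,  b(46) = 20,  b(47) = 16,  b(48) = 13,  b(49) = 6.
Since (b(48), b(49)) = (b(0), b(1)) = (13, 6) (two consecutive terms determine the rest), the sequence is periodic with period 48.
(1311 - 0) mod 48 = 15, so b(1311) = b(15) = 5.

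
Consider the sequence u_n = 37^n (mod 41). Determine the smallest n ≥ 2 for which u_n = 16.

2

Listing terms: u_1 = 37, u_2 = 16, u_3 = 18, u_4 = 10, u_5 = 1, u_6 = 37.
The sequence repeats with period 5.
The value 16 first appears (with n ≥ 2) at u_2.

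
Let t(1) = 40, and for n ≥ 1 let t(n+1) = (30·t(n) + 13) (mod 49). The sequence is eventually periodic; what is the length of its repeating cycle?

3

Listing terms: t(1) = 40; t(2) = 37; t(3) = 45; t(4) = 40.
The sequence repeats with period 3.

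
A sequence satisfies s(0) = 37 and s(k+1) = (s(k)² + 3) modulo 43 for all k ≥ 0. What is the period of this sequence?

5

Listing terms: s(0) = 37,  s(1) = 39,  s(2) = 19,  s(3) = 20,  s(4) = 16,  s(5) = 1,  s(6) = 4,  s(7) = 19.
Since s(7) = s(2) = 19, the sequence is eventually periodic: after a pre-period of length 2 it cycles with period 5.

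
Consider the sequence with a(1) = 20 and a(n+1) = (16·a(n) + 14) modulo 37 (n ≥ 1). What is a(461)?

Computing terms: a(1) = 20,  a(2) = 1,  a(3) = 30,  a(4) = 13,  a(5) = 0,  a(6) = 14,  a(7) = 16,  a(8) = 11,  a(9) = 5,  a(10) = 20.
The sequence repeats with period 9.
(461 - 1) mod 9 = 1, so a(461) = a(2) = 1.

1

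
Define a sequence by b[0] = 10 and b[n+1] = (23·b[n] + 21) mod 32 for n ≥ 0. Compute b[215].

19

Listing terms: b[0] = 10, b[1] = 27, b[2] = 2, b[3] = 3, b[4] = 26, b[5] = 11, b[6] = 18, b[7] = 19, b[8] = 10.
The sequence repeats with period 8.
(215 - 0) mod 8 = 7, so b[215] = b[7] = 19.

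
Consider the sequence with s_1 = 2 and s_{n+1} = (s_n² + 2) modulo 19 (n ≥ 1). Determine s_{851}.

6

Computing terms: s_1 = 2; s_2 = 6; s_3 = 0; s_4 = 2.
Since s_4 = s_1 = 2, the sequence is periodic with period 3.
(851 - 1) mod 3 = 1, so s_{851} = s_2 = 6.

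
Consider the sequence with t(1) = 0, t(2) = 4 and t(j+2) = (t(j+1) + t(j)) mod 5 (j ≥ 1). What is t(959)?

t(1) = 0; t(2) = 4; t(3) = 4; t(4) = 3; t(5) = 2; t(6) = 0; t(7) = 2; t(8) = 2; t(9) = 4; t(10) = 1; t(11) = 0; t(12) = 1; t(13) = 1; t(14) = 2; t(15) = 3; t(16) = 0; t(17) = 3; t(18) = 3; t(19) = 1; t(20) = 4; t(21) = 0; t(22) = 4.
Since (t(21), t(22)) = (t(1), t(2)) = (0, 4) (two consecutive terms determine the rest), the sequence is periodic with period 20.
So t(959) = t(1 + ((959-1) mod 20)) = t(19) = 1.

1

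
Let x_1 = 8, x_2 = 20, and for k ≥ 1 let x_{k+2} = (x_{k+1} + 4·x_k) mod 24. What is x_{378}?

Computing terms: x_1 = 8; x_2 = 20; x_3 = 4; x_4 = 12; x_5 = 4; x_6 = 4; x_7 = 20; x_8 = 12; x_9 = 20; x_{10} = 20; x_{11} = 4.
Since (x_{10}, x_{11}) = (x_2, x_3) = (20, 4) (two consecutive terms determine the rest), the sequence is eventually periodic: after a pre-period of length 1 it cycles with period 8.
For k ≥ 2, x_k depends only on (k - 2) mod 8. (378 - 2) mod 8 = 0, so x_{378} = x_2 = 20.

20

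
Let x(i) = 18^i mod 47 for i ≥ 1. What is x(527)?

Listing terms: x(1) = 18; x(2) = 42; x(3) = 4; x(4) = 25; x(5) = 27; x(6) = 16; x(7) = 6; x(8) = 14; x(9) = 17; x(10) = 24; x(11) = 9; x(12) = 21; x(13) = 2; x(14) = 36; x(15) = 37; x(16) = 8; x(17) = 3; x(18) = 7; x(19) = 32; x(20) = 12; x(21) = 28; x(22) = 34; x(23) = 1; x(24) = 18.
The sequence repeats with period 23.
So x(527) = x(1 + ((527-1) mod 23)) = x(21) = 28.

28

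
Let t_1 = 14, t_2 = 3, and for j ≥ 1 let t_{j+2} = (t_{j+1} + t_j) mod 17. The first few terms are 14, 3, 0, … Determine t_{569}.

5

Computing terms: t_1 = 14, t_2 = 3, t_3 = 0, t_4 = 3, t_5 = 3, t_6 = 6, t_7 = 9, t_8 = 15, t_9 = 7, t_{10} = 5, t_{11} = 12, t_{12} = 0, t_{13} = 12, t_{14} = 12, t_{15} = 7, t_{16} = 2, t_{17} = 9, t_{18} = 11, t_{19} = 3, t_{20} = 14, t_{21} = 0, t_{22} = 14, t_{23} = 14, t_{24} = 11, t_{25} = 8, t_{26} = 2, t_{27} = 10, t_{28} = 12, t_{29} = 5, t_{30} = 0, t_{31} = 5, t_{32} = 5, t_{33} = 10, t_{34} = 15, t_{35} = 8, t_{36} = 6, t_{37} = 14, t_{38} = 3.
The sequence repeats with period 36.
So t_{569} = t_{1 + ((569-1) mod 36)} = t_{29} = 5.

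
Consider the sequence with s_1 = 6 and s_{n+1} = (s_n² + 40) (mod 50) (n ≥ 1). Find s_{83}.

16

We have s_1 = 6,  s_2 = 26,  s_3 = 16,  s_4 = 46,  s_5 = 6.
The sequence repeats with period 4.
(83 - 1) mod 4 = 2, so s_{83} = s_3 = 16.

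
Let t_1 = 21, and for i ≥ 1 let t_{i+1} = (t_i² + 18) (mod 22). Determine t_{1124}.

Computing terms: t_1 = 21,  t_2 = 19,  t_3 = 5,  t_4 = 21.
Since t_4 = t_1 = 21, the sequence is periodic with period 3.
(1124 - 1) mod 3 = 1, so t_{1124} = t_2 = 19.

19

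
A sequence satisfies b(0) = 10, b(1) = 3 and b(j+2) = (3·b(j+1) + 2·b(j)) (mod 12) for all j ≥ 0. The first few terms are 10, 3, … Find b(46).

Listing terms: b(0) = 10, b(1) = 3, b(2) = 5, b(3) = 9, b(4) = 1, b(5) = 9, b(6) = 5, b(7) = 9.
Since (b(6), b(7)) = (b(2), b(3)) = (5, 9) (two consecutive terms determine the rest), the sequence is eventually periodic: after a pre-period of length 2 it cycles with period 4.
For j ≥ 2, b(j) depends only on (j - 2) mod 4. (46 - 2) mod 4 = 0, so b(46) = b(2) = 5.

5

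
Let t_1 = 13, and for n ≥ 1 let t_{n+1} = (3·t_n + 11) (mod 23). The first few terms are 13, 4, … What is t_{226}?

Computing terms: t_1 = 13,  t_2 = 4,  t_3 = 0,  t_4 = 11,  t_5 = 21,  t_6 = 5,  t_7 = 3,  t_8 = 20,  t_9 = 2,  t_{10} = 17,  t_{11} = 16,  t_{12} = 13.
Since t_{12} = t_1 = 13, the sequence is periodic with period 11.
So t_{226} = t_{1 + ((226-1) mod 11)} = t_6 = 5.

5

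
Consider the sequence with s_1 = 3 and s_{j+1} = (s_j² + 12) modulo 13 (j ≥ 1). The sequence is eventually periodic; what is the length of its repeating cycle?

Computing terms: s_1 = 3, s_2 = 8, s_3 = 11, s_4 = 3.
Since s_4 = s_1 = 3, the sequence is periodic with period 3.

3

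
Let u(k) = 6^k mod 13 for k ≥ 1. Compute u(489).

5

Listing terms: u(1) = 6,  u(2) = 10,  u(3) = 8,  u(4) = 9,  u(5) = 2,  u(6) = 12,  u(7) = 7,  u(8) = 3,  u(9) = 5,  u(10) = 4,  u(11) = 11,  u(12) = 1,  u(13) = 6.
Since u(13) = u(1) = 6, the sequence is periodic with period 12.
So u(489) = u(1 + ((489-1) mod 12)) = u(9) = 5.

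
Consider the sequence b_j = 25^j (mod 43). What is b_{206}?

10

b_0 = 1,  b_1 = 25,  b_2 = 23,  b_3 = 16,  b_4 = 13,  b_5 = 24,  b_6 = 41,  b_7 = 36,  b_8 = 40,  b_9 = 11,  b_{10} = 17,  b_{11} = 38,  b_{12} = 4,  b_{13} = 14,  b_{14} = 6,  b_{15} = 21,  b_{16} = 9,  b_{17} = 10,  b_{18} = 35,  b_{19} = 15,  b_{20} = 31,  b_{21} = 1.
The sequence repeats with period 21.
So b_{206} = b_{0 + ((206-0) mod 21)} = b_{17} = 10.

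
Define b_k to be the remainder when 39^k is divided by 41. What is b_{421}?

39

Listing terms: b_1 = 39,  b_2 = 4,  b_3 = 33,  b_4 = 16,  b_5 = 9,  b_6 = 23,  b_7 = 36,  b_8 = 10,  b_9 = 21,  b_{10} = 40,  b_{11} = 2,  b_{12} = 37,  b_{13} = 8,  b_{14} = 25,  b_{15} = 32,  b_{16} = 18,  b_{17} = 5,  b_{18} = 31,  b_{19} = 20,  b_{20} = 1,  b_{21} = 39.
Since b_{21} = b_1 = 39, the sequence is periodic with period 20.
(421 - 1) mod 20 = 0, so b_{421} = b_1 = 39.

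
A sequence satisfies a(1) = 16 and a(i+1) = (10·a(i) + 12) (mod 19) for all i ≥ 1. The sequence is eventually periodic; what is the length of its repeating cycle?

18

Computing terms: a(1) = 16, a(2) = 1, a(3) = 3, a(4) = 4, a(5) = 14, a(6) = 0, a(7) = 12, a(8) = 18, a(9) = 2, a(10) = 13, a(11) = 9, a(12) = 7, a(13) = 6, a(14) = 15, a(15) = 10, a(16) = 17, a(17) = 11, a(18) = 8, a(19) = 16.
The sequence repeats with period 18.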